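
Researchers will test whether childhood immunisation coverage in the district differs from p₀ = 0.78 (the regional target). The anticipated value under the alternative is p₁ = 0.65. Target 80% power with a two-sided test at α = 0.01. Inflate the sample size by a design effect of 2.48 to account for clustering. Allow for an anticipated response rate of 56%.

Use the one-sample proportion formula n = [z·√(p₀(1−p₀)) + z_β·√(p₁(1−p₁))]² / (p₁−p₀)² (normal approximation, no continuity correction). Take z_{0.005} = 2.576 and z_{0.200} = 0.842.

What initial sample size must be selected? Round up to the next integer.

n = 566

n = [z_{α/2}·√(p₀q₀) + z_β·√(p₁q₁)]² / (p₁ − p₀)²
  = [2.576·√(0.78·0.22) + 0.842·√(0.65·0.35)]² / (-0.13)²
  = [2.576·0.4142 + 0.842·0.4770]² / 0.0169
  = [1.4687]² / 0.0169
  = 127.64
Design effect: 2.48 × 127.64 = 316.54.
Adjust for 56% response: 316.54 / 0.56 = 565.26.
Round up → n = 566.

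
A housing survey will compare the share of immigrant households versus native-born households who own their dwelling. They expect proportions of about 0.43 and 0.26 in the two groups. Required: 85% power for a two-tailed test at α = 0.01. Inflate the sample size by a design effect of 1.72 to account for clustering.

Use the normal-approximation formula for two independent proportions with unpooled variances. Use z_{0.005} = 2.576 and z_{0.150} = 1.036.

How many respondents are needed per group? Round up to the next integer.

n = (z_{α/2} + z_β)² · [p₁(1−p₁) + p₂(1−p₂)] / (p₁ − p₂)²
  = (2.576 + 1.036)² · (0.43·0.57 + 0.26·0.74) / (0.17)²
  = (3.612)² · (0.2451 + 0.1924) / 0.0289
  = 13.0465 · 0.4375 / 0.0289
  = 197.50
Design effect: 1.72 × 197.50 = 339.71.
Round up → n = 340 per group.

n = 340 per group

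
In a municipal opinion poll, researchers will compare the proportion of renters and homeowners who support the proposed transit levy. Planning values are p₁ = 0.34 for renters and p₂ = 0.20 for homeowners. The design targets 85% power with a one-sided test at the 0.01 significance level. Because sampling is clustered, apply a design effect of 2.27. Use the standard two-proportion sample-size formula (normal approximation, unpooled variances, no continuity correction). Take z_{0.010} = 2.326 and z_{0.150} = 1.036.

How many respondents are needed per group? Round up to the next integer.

n = 504 per group

n = (z_α + z_β)² · [p₁(1−p₁) + p₂(1−p₂)] / (p₁ − p₂)²
  = (2.326 + 1.036)² · (0.34·0.66 + 0.20·0.80) / (0.14)²
  = (3.362)² · (0.2244 + 0.1600) / 0.0196
  = 11.3030 · 0.3844 / 0.0196
  = 221.68
Design effect: 2.27 × 221.68 = 503.21.
Round up → n = 504 per group.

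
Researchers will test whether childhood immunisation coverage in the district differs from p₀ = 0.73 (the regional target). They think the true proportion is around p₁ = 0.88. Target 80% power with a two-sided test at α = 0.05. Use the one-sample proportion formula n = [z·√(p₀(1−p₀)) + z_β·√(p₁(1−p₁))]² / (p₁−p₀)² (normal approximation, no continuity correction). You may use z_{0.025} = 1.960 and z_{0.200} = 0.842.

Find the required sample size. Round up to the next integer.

n = [z_{α/2}·√(p₀q₀) + z_β·√(p₁q₁)]² / (p₁ − p₀)²
  = [1.960·√(0.73·0.27) + 0.842·√(0.88·0.12)]² / (0.15)²
  = [1.960·0.4440 + 0.842·0.3250]² / 0.0225
  = [1.1438]² / 0.0225
  = 58.14
Round up → n = 59.

n = 59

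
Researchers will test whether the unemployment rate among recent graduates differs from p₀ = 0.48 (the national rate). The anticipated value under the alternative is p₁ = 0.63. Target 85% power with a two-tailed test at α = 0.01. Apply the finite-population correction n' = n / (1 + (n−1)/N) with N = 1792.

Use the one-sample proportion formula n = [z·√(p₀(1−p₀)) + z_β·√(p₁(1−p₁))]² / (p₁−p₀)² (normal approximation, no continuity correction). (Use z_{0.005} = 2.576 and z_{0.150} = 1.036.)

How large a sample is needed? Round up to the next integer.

n = [z_{α/2}·√(p₀q₀) + z_β·√(p₁q₁)]² / (p₁ − p₀)²
  = [2.576·√(0.48·0.52) + 1.036·√(0.63·0.37)]² / (0.15)²
  = [2.576·0.4996 + 1.036·0.4828]² / 0.0225
  = [1.7872]² / 0.0225
  = 141.95
Finite-population correction (N = 1792): 141.95 / (1 + (141.95 − 1)/1792) = 131.60.
Round up → n = 132.

n = 132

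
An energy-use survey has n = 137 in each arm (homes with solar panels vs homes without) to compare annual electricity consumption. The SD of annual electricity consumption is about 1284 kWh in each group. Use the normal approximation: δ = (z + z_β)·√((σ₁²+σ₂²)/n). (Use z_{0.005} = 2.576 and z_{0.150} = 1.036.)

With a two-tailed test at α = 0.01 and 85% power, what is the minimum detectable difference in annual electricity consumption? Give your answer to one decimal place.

Minimum detectable difference ≈ 560.4 kWh

δ = (z_{α/2} + z_β) · √((σ₁²+σ₂²)/n)
  = (2.576 + 1.036) · √(3297312/137)
  = 3.612 · √24068.0
  = 3.612 · 155.1386
  = 560.3605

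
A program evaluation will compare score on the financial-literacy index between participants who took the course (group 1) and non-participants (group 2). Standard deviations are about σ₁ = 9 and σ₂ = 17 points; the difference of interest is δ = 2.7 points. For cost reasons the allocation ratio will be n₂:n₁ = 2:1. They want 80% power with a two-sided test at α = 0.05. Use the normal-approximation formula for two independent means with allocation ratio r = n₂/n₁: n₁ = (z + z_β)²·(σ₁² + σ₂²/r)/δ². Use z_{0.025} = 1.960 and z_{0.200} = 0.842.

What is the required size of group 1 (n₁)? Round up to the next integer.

n₁ = (z_{α/2} + z_β)² · (σ₁² + σ₂²/r) / δ²
   = (1.960 + 0.842)² · (9² + 17²/2) / 2.7²
   = 7.8512 · (81 + 144.5) / 7.29
   = 7.8512 · 225.5 / 7.29
   = 242.86
Round up → n₁ = 243; n₂ = r·n₁ = 2 × 243 = 486.

n₁ = 243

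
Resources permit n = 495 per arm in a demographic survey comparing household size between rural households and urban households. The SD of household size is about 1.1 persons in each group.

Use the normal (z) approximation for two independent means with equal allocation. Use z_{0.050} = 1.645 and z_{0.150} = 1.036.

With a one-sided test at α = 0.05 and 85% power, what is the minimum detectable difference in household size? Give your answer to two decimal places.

Minimum detectable difference ≈ 0.19 persons

δ = (z_α + z_β) · √((σ₁²+σ₂²)/n)
  = (1.645 + 1.036) · √(2.42/495)
  = 2.681 · √0.00489
  = 2.681 · 0.0699
  = 0.1875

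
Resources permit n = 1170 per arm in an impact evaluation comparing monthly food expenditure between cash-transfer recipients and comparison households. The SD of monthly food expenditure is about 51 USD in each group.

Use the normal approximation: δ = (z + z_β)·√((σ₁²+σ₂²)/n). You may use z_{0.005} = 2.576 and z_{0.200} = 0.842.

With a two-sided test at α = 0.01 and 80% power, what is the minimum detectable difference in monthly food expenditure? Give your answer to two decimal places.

Minimum detectable difference ≈ 7.21 USD

δ = (z_{α/2} + z_β) · √((σ₁²+σ₂²)/n)
  = (2.576 + 0.842) · √(5202/1170)
  = 3.418 · √4.4462
  = 3.418 · 2.1086
  = 7.2072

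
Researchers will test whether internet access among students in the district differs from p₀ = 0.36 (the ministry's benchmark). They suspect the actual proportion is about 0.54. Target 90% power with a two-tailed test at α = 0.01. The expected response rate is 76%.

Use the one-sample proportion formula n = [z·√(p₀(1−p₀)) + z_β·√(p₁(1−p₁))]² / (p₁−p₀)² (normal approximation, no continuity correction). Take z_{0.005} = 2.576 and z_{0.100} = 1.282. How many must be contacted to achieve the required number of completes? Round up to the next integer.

n = 143

n = [z_{α/2}·√(p₀q₀) + z_β·√(p₁q₁)]² / (p₁ − p₀)²
  = [2.576·√(0.36·0.64) + 1.282·√(0.54·0.46)]² / (0.18)²
  = [2.576·0.4800 + 1.282·0.4984]² / 0.0324
  = [1.8754]² / 0.0324
  = 108.56
Adjust for 76% response: 108.56 / 0.76 = 142.84.
Round up → n = 143.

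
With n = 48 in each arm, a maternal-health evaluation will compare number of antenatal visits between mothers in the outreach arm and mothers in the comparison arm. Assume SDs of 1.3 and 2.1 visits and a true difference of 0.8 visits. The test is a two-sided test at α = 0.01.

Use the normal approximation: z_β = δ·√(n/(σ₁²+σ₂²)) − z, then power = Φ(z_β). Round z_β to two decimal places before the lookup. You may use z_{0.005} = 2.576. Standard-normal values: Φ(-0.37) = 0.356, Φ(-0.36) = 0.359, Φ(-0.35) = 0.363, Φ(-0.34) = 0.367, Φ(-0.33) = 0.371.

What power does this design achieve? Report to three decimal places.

Power ≈ 0.371

z_β = δ·√(n/(σ₁²+σ₂²)) − z_{α/2}
    = 0.8 · √(48/6.1) − 2.576
    = 0.8 · 2.80515 − 2.576
    = 2.2441 − 2.576 = -0.3319 → -0.33
Power = Φ(-0.33) = 0.371.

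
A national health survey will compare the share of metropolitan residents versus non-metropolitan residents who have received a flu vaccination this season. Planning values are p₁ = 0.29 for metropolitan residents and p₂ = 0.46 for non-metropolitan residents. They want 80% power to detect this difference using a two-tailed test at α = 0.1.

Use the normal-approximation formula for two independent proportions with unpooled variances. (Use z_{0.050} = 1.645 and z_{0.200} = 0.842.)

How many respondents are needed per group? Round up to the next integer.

n = (z_{α/2} + z_β)² · [p₁(1−p₁) + p₂(1−p₂)] / (p₁ − p₂)²
  = (1.645 + 0.842)² · (0.29·0.71 + 0.46·0.54) / (-0.17)²
  = (2.487)² · (0.2059 + 0.2484) / 0.0289
  = 6.1852 · 0.4543 / 0.0289
  = 97.23
Round up → n = 98 per group.

n = 98 per group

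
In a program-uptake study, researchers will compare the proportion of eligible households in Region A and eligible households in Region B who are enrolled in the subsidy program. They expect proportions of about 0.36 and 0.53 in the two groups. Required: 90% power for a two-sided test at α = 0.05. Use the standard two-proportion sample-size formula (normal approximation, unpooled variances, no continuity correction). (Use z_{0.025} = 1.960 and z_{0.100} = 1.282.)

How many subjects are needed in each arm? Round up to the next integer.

n = 175 per group

n = (z_{α/2} + z_β)² · [p₁(1−p₁) + p₂(1−p₂)] / (p₁ − p₂)²
  = (1.960 + 1.282)² · (0.36·0.64 + 0.53·0.47) / (-0.17)²
  = (3.242)² · (0.2304 + 0.2491) / 0.0289
  = 10.5106 · 0.4795 / 0.0289
  = 174.39
Round up → n = 175 per group.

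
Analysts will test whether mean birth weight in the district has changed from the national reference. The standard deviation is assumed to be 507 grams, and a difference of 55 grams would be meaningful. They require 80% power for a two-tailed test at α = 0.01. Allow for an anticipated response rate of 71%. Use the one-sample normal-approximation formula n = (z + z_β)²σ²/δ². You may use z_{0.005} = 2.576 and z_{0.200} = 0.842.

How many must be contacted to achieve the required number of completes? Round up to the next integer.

n = (z_{α/2} + z_β)² · σ² / δ²
  = (2.576 + 0.842)² · 507² / 55²
  = 11.6827 · 257049 / 3025
  = 992.74
Adjust for 71% response: 992.74 / 0.71 = 1398.22.
Round up → n = 1399.

n = 1399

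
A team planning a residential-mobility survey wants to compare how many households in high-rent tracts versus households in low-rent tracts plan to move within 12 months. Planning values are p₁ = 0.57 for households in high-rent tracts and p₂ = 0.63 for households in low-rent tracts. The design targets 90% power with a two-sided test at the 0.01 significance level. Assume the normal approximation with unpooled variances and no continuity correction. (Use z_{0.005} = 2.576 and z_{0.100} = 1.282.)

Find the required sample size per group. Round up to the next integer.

n = (z_{α/2} + z_β)² · [p₁(1−p₁) + p₂(1−p₂)] / (p₁ − p₂)²
  = (2.576 + 1.282)² · (0.57·0.43 + 0.63·0.37) / (-0.06)²
  = (3.858)² · (0.2451 + 0.2331) / 0.0036
  = 14.8842 · 0.4782 / 0.0036
  = 1977.11
Round up → n = 1978 per group.

n = 1978 per group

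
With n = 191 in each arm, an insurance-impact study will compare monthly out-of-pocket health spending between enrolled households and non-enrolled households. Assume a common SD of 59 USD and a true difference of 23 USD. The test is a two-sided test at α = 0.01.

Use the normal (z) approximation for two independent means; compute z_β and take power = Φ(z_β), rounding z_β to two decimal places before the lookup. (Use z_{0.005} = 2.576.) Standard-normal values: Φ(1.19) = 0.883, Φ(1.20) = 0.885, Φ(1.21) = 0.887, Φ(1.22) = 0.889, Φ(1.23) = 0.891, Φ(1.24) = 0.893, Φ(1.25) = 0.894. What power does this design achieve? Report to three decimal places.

z_β = δ·√(n/(σ₁²+σ₂²)) − z_{α/2}
    = 23 · √(191/6962) − 2.576
    = 23 · 0.16563 − 2.576
    = 3.8096 − 2.576 = 1.2336 → 1.23
Power = Φ(1.23) = 0.891.

Power ≈ 0.891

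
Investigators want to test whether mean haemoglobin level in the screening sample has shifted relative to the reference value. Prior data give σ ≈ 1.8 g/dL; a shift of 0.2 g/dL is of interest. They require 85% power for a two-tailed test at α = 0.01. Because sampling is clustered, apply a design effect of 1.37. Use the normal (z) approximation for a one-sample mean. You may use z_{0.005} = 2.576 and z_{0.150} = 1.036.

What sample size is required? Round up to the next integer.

n = 1448

n = (z_{α/2} + z_β)² · σ² / δ²
  = (2.576 + 1.036)² · 1.8² / 0.2²
  = 13.0465 · 3.24 / 0.04
  = 1056.77
Design effect: 1.37 × 1056.77 = 1447.77.
Round up → n = 1448.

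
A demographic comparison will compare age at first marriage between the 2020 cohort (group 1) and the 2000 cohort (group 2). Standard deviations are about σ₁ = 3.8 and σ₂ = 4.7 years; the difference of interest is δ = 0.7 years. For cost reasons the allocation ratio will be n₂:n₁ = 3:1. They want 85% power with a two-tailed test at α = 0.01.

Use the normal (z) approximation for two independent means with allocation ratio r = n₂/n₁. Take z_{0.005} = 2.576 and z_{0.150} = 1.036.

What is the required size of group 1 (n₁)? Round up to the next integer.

n₁ = 581

n₁ = (z_{α/2} + z_β)² · (σ₁² + σ₂²/r) / δ²
   = (2.576 + 1.036)² · (3.8² + 4.7²/3) / 0.7²
   = 13.0465 · (14.44 + 7.3633) / 0.49
   = 13.0465 · 21.8033 / 0.49
   = 580.53
Round up → n₁ = 581; n₂ = r·n₁ = 3 × 581 = 1743.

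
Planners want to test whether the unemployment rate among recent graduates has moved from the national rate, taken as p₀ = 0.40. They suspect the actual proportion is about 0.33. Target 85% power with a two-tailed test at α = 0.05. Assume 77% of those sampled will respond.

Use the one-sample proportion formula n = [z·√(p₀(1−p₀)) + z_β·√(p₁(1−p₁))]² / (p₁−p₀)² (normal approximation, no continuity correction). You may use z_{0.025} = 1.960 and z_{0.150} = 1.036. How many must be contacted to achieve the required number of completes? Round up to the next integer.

n = 556

n = [z_{α/2}·√(p₀q₀) + z_β·√(p₁q₁)]² / (p₁ − p₀)²
  = [1.960·√(0.40·0.60) + 1.036·√(0.33·0.67)]² / (-0.07)²
  = [1.960·0.4899 + 1.036·0.4702]² / 0.0049
  = [1.4473]² / 0.0049
  = 427.51
Adjust for 77% response: 427.51 / 0.77 = 555.21.
Round up → n = 556.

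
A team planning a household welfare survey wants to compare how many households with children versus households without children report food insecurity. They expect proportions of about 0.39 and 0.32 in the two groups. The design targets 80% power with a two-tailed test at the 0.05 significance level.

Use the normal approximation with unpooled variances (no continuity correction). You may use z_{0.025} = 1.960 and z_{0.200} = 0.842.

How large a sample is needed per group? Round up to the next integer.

n = 730 per group

n = (z_{α/2} + z_β)² · [p₁(1−p₁) + p₂(1−p₂)] / (p₁ − p₂)²
  = (1.960 + 0.842)² · (0.39·0.61 + 0.32·0.68) / (0.07)²
  = (2.802)² · (0.2379 + 0.2176) / 0.0049
  = 7.8512 · 0.4555 / 0.0049
  = 729.84
Round up → n = 730 per group.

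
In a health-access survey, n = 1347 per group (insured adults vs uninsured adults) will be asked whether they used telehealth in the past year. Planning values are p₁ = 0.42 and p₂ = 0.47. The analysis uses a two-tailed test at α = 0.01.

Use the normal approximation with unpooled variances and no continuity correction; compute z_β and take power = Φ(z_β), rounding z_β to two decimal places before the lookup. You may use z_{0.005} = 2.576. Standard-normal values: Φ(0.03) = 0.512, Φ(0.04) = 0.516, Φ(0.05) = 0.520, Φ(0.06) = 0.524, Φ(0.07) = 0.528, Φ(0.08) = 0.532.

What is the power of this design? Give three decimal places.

z_β = |p₁−p₂|·√(n/[p₁q₁+p₂q₂]) − z_{α/2}
    = 0.05 · √(1347/0.4927) − 2.576
    = 0.05 · 52.2869 − 2.576
    = 2.6143 − 2.576 = 0.0383 → 0.04
Power = Φ(0.04) = 0.516.

Power ≈ 0.516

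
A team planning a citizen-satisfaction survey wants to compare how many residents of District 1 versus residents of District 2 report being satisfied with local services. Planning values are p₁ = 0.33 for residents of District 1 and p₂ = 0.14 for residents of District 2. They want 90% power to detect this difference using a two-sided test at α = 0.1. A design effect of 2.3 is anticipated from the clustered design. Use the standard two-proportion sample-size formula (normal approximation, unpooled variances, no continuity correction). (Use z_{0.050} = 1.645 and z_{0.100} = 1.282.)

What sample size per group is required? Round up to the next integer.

n = 187 per group

n = (z_{α/2} + z_β)² · [p₁(1−p₁) + p₂(1−p₂)] / (p₁ − p₂)²
  = (1.645 + 1.282)² · (0.33·0.67 + 0.14·0.86) / (0.19)²
  = (2.927)² · (0.2211 + 0.1204) / 0.0361
  = 8.5673 · 0.3415 / 0.0361
  = 81.05
Design effect: 2.3 × 81.05 = 186.40.
Round up → n = 187 per group.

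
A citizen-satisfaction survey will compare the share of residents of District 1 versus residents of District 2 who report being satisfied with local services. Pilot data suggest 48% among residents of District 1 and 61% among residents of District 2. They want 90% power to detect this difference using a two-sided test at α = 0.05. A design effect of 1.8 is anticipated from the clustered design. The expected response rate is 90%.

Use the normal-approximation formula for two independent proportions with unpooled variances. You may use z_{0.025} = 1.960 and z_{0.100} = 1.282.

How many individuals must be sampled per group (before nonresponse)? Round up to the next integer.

n = (z_{α/2} + z_β)² · [p₁(1−p₁) + p₂(1−p₂)] / (p₁ − p₂)²
  = (1.960 + 1.282)² · (0.48·0.52 + 0.61·0.39) / (-0.13)²
  = (3.242)² · (0.2496 + 0.2379) / 0.0169
  = 10.5106 · 0.4875 / 0.0169
  = 303.19
Design effect: 1.8 × 303.19 = 545.74.
Adjust for 90% response: 545.74 / 0.90 = 606.38.
Round up → n = 607 per group.

n = 607 per group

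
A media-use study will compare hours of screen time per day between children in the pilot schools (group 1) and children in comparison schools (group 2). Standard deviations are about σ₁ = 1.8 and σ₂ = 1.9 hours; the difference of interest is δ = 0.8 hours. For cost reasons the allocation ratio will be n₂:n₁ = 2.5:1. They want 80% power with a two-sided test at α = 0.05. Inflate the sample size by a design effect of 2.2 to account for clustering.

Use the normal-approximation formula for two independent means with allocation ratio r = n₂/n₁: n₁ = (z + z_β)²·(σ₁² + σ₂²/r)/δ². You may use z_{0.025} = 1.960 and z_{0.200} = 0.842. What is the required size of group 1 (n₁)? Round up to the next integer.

n₁ = 127

n₁ = (z_{α/2} + z_β)² · (σ₁² + σ₂²/r) / δ²
   = (1.960 + 0.842)² · (1.8² + 1.9²/2.5) / 0.8²
   = 7.8512 · (3.24 + 1.444) / 0.64
   = 7.8512 · 4.684 / 0.64
   = 57.46
Design effect: 2.2 × 57.46 = 126.41.
Round up → n₁ = 127; n₂ = r·n₁ = 2.5 × 127 = 318.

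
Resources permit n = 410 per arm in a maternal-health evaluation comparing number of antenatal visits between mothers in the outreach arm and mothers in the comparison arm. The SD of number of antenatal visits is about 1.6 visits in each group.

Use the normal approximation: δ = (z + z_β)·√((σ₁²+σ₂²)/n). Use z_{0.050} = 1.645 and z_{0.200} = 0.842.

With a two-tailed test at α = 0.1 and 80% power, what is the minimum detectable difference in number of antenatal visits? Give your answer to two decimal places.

Minimum detectable difference ≈ 0.28 visits

δ = (z_{α/2} + z_β) · √((σ₁²+σ₂²)/n)
  = (1.645 + 0.842) · √(5.12/410)
  = 2.487 · √0.01249
  = 2.487 · 0.1117
  = 0.2779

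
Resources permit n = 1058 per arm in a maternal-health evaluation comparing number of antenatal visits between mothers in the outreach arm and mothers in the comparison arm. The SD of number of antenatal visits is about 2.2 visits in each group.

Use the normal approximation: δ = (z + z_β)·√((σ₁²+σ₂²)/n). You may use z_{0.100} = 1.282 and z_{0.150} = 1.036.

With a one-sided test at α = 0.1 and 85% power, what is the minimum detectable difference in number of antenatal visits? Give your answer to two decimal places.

Minimum detectable difference ≈ 0.22 visits

δ = (z_α + z_β) · √((σ₁²+σ₂²)/n)
  = (1.282 + 1.036) · √(9.68/1058)
  = 2.318 · √0.00915
  = 2.318 · 0.0957
  = 0.2217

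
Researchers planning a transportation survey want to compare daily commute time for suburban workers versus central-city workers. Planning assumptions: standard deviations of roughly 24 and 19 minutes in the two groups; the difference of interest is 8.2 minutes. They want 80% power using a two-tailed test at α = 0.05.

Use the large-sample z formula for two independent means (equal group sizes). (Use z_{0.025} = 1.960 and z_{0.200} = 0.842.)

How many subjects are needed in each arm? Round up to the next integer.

n = (z_{α/2} + z_β)² · (σ₁² + σ₂²) / δ²
  = (1.960 + 0.842)² · (24² + 19² = 937) / 8.2²
  = 7.8512 · 937 / 67.24
  = 109.41
Round up → n = 110 per group.

n = 110 per group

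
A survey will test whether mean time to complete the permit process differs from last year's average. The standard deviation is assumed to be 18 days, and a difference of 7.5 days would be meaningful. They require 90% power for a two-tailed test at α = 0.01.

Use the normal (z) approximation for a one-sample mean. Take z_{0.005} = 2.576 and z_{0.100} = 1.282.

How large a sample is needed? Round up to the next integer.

n = (z_{α/2} + z_β)² · σ² / δ²
  = (2.576 + 1.282)² · 18² / 7.5²
  = 14.8842 · 324 / 56.25
  = 85.73
Round up → n = 86.

n = 86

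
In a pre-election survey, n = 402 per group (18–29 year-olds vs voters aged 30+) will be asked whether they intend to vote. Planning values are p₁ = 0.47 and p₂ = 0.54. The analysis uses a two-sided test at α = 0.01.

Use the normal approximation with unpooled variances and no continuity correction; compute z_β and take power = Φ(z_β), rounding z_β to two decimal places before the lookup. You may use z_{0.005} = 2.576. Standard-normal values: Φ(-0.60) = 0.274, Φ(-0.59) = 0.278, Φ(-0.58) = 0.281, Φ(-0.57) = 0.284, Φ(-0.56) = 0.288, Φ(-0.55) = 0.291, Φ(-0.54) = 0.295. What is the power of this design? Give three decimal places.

z_β = |p₁−p₂|·√(n/[p₁q₁+p₂q₂]) − z_{α/2}
    = 0.07 · √(402/0.4975) − 2.576
    = 0.07 · 28.4260 − 2.576
    = 1.9898 − 2.576 = -0.5862 → -0.59
Power = Φ(-0.59) = 0.278.

Power ≈ 0.278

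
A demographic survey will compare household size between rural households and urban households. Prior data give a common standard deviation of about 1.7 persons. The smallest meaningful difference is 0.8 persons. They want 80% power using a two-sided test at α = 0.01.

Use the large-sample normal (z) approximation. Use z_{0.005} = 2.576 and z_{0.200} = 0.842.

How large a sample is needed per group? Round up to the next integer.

n = 106 per group

n = (z_{α/2} + z_β)² · (σ₁² + σ₂²) / δ²
  = (2.576 + 0.842)² · (2·1.7² = 5.78) / 0.8²
  = 11.6827 · 5.78 / 0.64
  = 105.51
Round up → n = 106 per group.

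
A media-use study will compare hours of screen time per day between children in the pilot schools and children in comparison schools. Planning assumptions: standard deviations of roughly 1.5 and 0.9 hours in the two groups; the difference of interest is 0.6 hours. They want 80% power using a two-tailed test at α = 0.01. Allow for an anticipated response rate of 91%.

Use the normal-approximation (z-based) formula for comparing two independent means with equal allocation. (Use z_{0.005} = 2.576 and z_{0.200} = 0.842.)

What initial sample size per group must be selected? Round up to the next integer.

n = (z_{α/2} + z_β)² · (σ₁² + σ₂²) / δ²
  = (2.576 + 0.842)² · (1.5² + 0.9² = 3.06) / 0.6²
  = 11.6827 · 3.06 / 0.36
  = 99.30
Adjust for 91% response: 99.30 / 0.91 = 109.12.
Round up → n = 110 per group.

n = 110 per group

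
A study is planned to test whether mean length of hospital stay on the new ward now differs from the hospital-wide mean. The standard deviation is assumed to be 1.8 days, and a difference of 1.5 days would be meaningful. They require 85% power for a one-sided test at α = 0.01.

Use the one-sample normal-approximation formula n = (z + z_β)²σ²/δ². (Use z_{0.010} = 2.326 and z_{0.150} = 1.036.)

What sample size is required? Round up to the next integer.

n = 17

n = (z_α + z_β)² · σ² / δ²
  = (2.326 + 1.036)² · 1.8² / 1.5²
  = 11.3030 · 3.24 / 2.25
  = 16.28
Round up → n = 17.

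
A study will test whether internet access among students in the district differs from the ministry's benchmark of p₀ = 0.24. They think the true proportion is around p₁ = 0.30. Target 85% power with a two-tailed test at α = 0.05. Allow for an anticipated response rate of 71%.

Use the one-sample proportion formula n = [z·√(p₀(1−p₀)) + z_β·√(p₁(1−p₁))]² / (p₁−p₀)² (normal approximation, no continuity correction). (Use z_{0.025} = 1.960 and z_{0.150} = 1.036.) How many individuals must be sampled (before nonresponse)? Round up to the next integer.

n = [z_{α/2}·√(p₀q₀) + z_β·√(p₁q₁)]² / (p₁ − p₀)²
  = [1.960·√(0.24·0.76) + 1.036·√(0.30·0.70)]² / (0.06)²
  = [1.960·0.4271 + 1.036·0.4583]² / 0.0036
  = [1.3118]² / 0.0036
  = 478.03
Adjust for 71% response: 478.03 / 0.71 = 673.29.
Round up → n = 674.

n = 674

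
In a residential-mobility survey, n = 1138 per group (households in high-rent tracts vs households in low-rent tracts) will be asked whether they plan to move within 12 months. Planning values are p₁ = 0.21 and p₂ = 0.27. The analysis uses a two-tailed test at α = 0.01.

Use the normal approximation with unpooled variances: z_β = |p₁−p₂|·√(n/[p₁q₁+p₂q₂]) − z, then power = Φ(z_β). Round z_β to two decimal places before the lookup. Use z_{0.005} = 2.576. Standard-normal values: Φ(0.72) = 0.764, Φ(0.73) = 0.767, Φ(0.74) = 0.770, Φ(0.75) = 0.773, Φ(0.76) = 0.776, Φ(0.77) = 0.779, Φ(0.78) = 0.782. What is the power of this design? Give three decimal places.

z_β = |p₁−p₂|·√(n/[p₁q₁+p₂q₂]) − z_{α/2}
    = 0.06 · √(1138/0.3630) − 2.576
    = 0.06 · 55.9909 − 2.576
    = 3.3595 − 2.576 = 0.7835 → 0.78
Power = Φ(0.78) = 0.782.

Power ≈ 0.782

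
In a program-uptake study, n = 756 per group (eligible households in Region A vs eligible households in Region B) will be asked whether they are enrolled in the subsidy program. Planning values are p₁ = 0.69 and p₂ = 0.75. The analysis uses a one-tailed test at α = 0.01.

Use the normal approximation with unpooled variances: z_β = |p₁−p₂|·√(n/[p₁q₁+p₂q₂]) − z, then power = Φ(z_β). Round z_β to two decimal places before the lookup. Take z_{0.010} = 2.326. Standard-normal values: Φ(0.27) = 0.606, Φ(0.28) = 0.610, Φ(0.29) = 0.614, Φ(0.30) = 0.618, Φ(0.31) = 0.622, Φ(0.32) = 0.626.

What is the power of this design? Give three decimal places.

z_β = |p₁−p₂|·√(n/[p₁q₁+p₂q₂]) − z_α
    = 0.06 · √(756/0.4014) − 2.326
    = 0.06 · 43.3982 − 2.326
    = 2.6039 − 2.326 = 0.2779 → 0.28
Power = Φ(0.28) = 0.610.

Power ≈ 0.610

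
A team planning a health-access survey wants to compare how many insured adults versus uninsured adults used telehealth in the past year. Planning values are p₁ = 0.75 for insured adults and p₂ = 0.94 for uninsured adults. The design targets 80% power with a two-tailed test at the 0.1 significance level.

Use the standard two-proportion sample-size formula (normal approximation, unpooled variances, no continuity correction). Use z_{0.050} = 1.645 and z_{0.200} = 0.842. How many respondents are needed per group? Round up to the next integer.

n = 42 per group

n = (z_{α/2} + z_β)² · [p₁(1−p₁) + p₂(1−p₂)] / (p₁ − p₂)²
  = (1.645 + 0.842)² · (0.75·0.25 + 0.94·0.06) / (-0.19)²
  = (2.487)² · (0.1875 + 0.0564) / 0.0361
  = 6.1852 · 0.2439 / 0.0361
  = 41.79
Round up → n = 42 per group.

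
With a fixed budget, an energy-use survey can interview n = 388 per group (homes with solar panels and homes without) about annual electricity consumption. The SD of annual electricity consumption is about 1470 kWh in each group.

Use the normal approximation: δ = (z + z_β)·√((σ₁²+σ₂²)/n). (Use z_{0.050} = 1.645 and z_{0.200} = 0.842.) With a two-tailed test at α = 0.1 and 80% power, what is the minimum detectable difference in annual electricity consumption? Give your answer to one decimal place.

δ = (z_{α/2} + z_β) · √((σ₁²+σ₂²)/n)
  = (1.645 + 0.842) · √(4321800/388)
  = 2.487 · √11138.7
  = 2.487 · 105.5398
  = 262.4776

Minimum detectable difference ≈ 262.5 kWh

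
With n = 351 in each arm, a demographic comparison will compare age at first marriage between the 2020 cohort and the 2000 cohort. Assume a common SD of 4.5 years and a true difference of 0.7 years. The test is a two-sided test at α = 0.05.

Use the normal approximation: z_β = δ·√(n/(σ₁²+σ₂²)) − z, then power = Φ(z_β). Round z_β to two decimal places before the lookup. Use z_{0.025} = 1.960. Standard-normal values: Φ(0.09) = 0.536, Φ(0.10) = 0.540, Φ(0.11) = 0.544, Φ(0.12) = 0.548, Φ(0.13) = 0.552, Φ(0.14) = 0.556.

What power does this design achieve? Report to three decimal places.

Power ≈ 0.540

z_β = δ·√(n/(σ₁²+σ₂²)) − z_{α/2}
    = 0.7 · √(351/40.5) − 1.960
    = 0.7 · 2.94392 − 1.960
    = 2.0607 − 1.960 = 0.1007 → 0.10
Power = Φ(0.10) = 0.540.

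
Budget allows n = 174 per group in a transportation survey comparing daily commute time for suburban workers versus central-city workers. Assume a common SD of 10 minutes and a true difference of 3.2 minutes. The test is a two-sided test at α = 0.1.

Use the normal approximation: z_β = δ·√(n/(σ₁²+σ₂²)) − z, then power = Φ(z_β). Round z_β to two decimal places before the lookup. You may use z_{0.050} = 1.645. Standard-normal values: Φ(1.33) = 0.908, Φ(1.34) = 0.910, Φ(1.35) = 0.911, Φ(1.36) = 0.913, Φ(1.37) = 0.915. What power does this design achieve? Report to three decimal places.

Power ≈ 0.910

z_β = δ·√(n/(σ₁²+σ₂²)) − z_{α/2}
    = 3.2 · √(174/200) − 1.645
    = 3.2 · 0.93274 − 1.645
    = 2.9848 − 1.645 = 1.3398 → 1.34
Power = Φ(1.34) = 0.910.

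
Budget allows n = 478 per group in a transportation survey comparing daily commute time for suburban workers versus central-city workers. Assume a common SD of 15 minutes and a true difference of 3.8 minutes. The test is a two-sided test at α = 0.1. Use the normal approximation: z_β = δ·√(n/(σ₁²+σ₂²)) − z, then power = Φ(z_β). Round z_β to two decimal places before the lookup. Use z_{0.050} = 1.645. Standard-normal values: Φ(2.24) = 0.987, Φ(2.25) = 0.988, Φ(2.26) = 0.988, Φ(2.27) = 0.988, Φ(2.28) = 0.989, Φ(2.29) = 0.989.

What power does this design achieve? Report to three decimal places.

Power ≈ 0.988

z_β = δ·√(n/(σ₁²+σ₂²)) − z_{α/2}
    = 3.8 · √(478/450) − 1.645
    = 3.8 · 1.03064 − 1.645
    = 3.9164 − 1.645 = 2.2714 → 2.27
Power = Φ(2.27) = 0.988.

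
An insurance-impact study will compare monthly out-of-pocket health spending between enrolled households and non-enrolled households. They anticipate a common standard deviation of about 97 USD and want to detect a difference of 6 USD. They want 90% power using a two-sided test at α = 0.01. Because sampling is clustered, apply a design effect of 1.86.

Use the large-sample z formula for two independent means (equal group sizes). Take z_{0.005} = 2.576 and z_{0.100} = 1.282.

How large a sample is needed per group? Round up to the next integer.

n = 14472 per group

n = (z_{α/2} + z_β)² · (σ₁² + σ₂²) / δ²
  = (2.576 + 1.282)² · (2·97² = 18818) / 6²
  = 14.8842 · 18818 / 36
  = 7780.28
Design effect: 1.86 × 7780.28 = 14471.33.
Round up → n = 14472 per group.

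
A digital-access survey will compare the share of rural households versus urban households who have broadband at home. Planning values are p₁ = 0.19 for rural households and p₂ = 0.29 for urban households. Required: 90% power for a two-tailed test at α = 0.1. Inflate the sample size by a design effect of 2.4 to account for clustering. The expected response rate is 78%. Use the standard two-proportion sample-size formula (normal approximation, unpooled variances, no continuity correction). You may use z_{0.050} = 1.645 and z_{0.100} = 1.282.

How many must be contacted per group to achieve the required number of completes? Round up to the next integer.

n = 949 per group

n = (z_{α/2} + z_β)² · [p₁(1−p₁) + p₂(1−p₂)] / (p₁ − p₂)²
  = (1.645 + 1.282)² · (0.19·0.81 + 0.29·0.71) / (-0.10)²
  = (2.927)² · (0.1539 + 0.2059) / 0.0100
  = 8.5673 · 0.3598 / 0.0100
  = 308.25
Design effect: 2.4 × 308.25 = 739.81.
Adjust for 78% response: 739.81 / 0.78 = 948.47.
Round up → n = 949 per group.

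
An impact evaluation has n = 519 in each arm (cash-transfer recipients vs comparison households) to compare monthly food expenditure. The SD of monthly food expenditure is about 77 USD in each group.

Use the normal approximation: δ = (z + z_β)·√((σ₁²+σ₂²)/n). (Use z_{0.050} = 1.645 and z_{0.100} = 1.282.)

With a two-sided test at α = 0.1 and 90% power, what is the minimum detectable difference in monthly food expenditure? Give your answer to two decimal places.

δ = (z_{α/2} + z_β) · √((σ₁²+σ₂²)/n)
  = (1.645 + 1.282) · √(11858/519)
  = 2.927 · √22.8478
  = 2.927 · 4.7799
  = 13.9909

Minimum detectable difference ≈ 13.99 USD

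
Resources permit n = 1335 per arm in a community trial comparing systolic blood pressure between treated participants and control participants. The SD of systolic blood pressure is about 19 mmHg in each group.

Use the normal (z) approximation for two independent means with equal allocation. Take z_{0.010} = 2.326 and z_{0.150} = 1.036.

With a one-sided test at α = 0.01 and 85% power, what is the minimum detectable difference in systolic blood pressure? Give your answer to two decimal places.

Minimum detectable difference ≈ 2.47 mmHg

δ = (z_α + z_β) · √((σ₁²+σ₂²)/n)
  = (2.326 + 1.036) · √(722/1335)
  = 3.362 · √0.54082
  = 3.362 · 0.7354
  = 2.4724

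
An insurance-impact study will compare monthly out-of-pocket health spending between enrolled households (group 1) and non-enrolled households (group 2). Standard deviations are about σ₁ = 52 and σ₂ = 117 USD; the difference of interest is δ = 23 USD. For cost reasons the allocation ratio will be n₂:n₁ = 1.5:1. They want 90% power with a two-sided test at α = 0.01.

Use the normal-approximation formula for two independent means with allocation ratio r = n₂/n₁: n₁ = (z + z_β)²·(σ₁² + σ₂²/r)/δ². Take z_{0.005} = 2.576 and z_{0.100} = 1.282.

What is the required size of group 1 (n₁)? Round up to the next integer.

n₁ = (z_{α/2} + z_β)² · (σ₁² + σ₂²/r) / δ²
   = (2.576 + 1.282)² · (52² + 117²/1.5) / 23²
   = 14.8842 · (2704 + 9126) / 529
   = 14.8842 · 11830 / 529
   = 332.85
Round up → n₁ = 333; n₂ = r·n₁ = 1.5 × 333 = 500.

n₁ = 333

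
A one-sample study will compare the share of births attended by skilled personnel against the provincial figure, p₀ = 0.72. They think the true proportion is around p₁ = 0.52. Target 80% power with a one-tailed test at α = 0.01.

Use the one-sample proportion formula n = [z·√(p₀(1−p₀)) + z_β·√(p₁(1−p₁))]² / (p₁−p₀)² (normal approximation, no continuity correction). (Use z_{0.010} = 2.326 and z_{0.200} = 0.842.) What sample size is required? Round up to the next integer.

n = 54

n = [z_α·√(p₀q₀) + z_β·√(p₁q₁)]² / (p₁ − p₀)²
  = [2.326·√(0.72·0.28) + 0.842·√(0.52·0.48)]² / (-0.20)²
  = [2.326·0.4490 + 0.842·0.4996]² / 0.0400
  = [1.4650]² / 0.0400
  = 53.66
Round up → n = 54.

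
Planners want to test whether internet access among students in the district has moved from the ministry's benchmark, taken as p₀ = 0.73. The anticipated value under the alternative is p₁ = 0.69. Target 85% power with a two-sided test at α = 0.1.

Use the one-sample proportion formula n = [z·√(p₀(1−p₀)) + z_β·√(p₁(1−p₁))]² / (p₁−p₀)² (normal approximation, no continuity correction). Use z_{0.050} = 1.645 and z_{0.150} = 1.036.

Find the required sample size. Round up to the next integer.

n = [z_{α/2}·√(p₀q₀) + z_β·√(p₁q₁)]² / (p₁ − p₀)²
  = [1.645·√(0.73·0.27) + 1.036·√(0.69·0.31)]² / (-0.04)²
  = [1.645·0.4440 + 1.036·0.4625]² / 0.0016
  = [1.2095]² / 0.0016
  = 914.24
Round up → n = 915.

n = 915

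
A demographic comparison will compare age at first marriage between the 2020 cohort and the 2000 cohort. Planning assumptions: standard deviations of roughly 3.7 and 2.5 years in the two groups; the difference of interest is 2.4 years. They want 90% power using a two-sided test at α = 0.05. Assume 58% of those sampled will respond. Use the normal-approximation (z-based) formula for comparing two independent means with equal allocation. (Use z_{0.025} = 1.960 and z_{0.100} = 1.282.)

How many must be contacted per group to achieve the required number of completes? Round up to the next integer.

n = 63 per group

n = (z_{α/2} + z_β)² · (σ₁² + σ₂²) / δ²
  = (1.960 + 1.282)² · (3.7² + 2.5² = 19.94) / 2.4²
  = 10.5106 · 19.94 / 5.76
  = 36.39
Adjust for 58% response: 36.39 / 0.58 = 62.73.
Round up → n = 63 per group.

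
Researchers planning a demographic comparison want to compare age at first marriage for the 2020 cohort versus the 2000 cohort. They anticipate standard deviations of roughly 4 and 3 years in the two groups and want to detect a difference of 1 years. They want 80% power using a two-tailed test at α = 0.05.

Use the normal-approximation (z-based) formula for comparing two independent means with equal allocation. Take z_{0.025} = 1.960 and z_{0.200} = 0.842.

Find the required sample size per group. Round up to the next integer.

n = 197 per group

n = (z_{α/2} + z_β)² · (σ₁² + σ₂²) / δ²
  = (1.960 + 0.842)² · (4² + 3² = 25) / 1²
  = 7.8512 · 25 / 1
  = 196.28
Round up → n = 197 per group.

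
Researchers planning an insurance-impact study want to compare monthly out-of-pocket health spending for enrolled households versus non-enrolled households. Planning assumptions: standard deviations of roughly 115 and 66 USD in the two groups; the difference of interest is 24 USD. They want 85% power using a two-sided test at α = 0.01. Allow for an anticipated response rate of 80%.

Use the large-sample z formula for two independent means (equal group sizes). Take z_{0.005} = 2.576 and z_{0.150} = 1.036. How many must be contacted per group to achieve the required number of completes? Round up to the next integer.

n = (z_{α/2} + z_β)² · (σ₁² + σ₂²) / δ²
  = (2.576 + 1.036)² · (115² + 66² = 17581) / 24²
  = 13.0465 · 17581 / 576
  = 398.21
Adjust for 80% response: 398.21 / 0.80 = 497.77.
Round up → n = 498 per group.

n = 498 per group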